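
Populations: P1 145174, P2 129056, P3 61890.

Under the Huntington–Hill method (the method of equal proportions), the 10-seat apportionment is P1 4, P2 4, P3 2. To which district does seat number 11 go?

Priority for the next seat is population ÷ (√(s·(s+1))).
Priorities: P1 32461.893, P2 28857.799, P3 25266.487.
Highest priority: P1.

P1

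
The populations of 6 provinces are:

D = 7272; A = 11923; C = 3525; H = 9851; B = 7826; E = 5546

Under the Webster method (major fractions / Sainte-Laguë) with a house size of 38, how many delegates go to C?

3

Standard divisor 45943/38 ≈ 1209.026; standard quotas: D 6.015, A 9.862, C 2.916, H 8.148, B 6.473, E 4.587.
Rounding to the nearest integer gives D 6, A 10, C 3, H 8, B 6, E 5 — total 38, matching the house size, so no adjustment is needed.
C receives 3.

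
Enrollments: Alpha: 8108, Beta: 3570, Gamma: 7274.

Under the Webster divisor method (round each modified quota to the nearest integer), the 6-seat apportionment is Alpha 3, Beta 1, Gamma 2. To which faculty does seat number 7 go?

Gamma

Priority for the next seat is population ÷ (current seats + 0.5).
Priorities: Alpha 2316.571, Beta 2380.000, Gamma 2909.600.
Highest priority: Gamma.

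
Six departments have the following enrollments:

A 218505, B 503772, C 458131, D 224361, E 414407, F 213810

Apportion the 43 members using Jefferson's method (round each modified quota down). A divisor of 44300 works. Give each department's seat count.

With modified divisor 44300: modified quotas A 4.932, B 11.372, C 10.342, D 5.065, E 9.355, F 4.826.
Rounding down: A 4, B 11, C 10, D 5, E 9, F 4 (total 43).

A 4, B 11, C 10, D 5, E 9, F 4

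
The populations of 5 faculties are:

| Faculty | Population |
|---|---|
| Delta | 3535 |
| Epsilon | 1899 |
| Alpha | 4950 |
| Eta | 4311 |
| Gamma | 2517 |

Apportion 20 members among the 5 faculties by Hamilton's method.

Standard divisor: 17212 ÷ 20 ≈ 860.6.
Standard quotas: Delta 4.108, Epsilon 2.207, Alpha 5.752, Eta 5.009, Gamma 2.925.
Lower quotas: Delta 4, Epsilon 2, Alpha 5, Eta 5, Gamma 2 (sum 18, leaving 2 seats).
Remainders in descending order: Gamma 0.925, Alpha 0.752, Epsilon 0.207, Delta 0.108, Eta 0.009.
Largest remainders: Gamma, Alpha receive the extra seats.

Delta 4; Epsilon 2; Alpha 6; Eta 5; Gamma 3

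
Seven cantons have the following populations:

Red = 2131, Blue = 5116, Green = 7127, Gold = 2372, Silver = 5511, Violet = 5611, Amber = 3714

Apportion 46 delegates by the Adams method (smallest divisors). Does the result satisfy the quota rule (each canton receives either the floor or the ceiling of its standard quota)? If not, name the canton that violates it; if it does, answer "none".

Standard quotas: Red 3.104, Blue 7.452, Green 10.381, Gold 3.455, Silver 8.027, Violet 8.173, Amber 5.410.
Adams allocation: Red 3, Blue 7, Green 10, Gold 4, Silver 8, Violet 8, Amber 6.
Every allocation lies between the lower and upper quota.

none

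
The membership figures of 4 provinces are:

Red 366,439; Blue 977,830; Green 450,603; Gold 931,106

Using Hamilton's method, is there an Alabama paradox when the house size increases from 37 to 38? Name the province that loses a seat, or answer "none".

none

At 37 seats: Red 5, Blue 13, Green 6, Gold 13.
At 38 seats: Red 5, Blue 14, Green 6, Gold 13.
No province's allocation decreased.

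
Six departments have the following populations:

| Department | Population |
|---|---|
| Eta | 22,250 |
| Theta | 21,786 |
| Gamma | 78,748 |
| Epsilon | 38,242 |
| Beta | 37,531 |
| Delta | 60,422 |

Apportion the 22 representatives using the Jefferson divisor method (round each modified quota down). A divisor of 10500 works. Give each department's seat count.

With modified divisor 10500: modified quotas Eta 2.119, Theta 2.075, Gamma 7.500, Epsilon 3.642, Beta 3.574, Delta 5.754.
Rounding down: Eta 2, Theta 2, Gamma 7, Epsilon 3, Beta 3, Delta 5 (total 22).

Eta 2; Theta 2; Gamma 7; Epsilon 3; Beta 3; Delta 5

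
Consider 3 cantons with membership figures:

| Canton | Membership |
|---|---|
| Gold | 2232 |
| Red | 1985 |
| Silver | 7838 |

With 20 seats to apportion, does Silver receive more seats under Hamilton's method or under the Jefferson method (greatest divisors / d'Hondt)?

Hamilton: Gold 4, Red 3, Silver 13.
Jefferson: Gold 3, Red 3, Silver 14.
Silver gets 13 under Hamilton and 14 under Jefferson.

Jefferson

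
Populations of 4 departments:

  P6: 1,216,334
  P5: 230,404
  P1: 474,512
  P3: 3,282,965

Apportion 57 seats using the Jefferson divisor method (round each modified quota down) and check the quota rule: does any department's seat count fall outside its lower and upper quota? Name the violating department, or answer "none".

Standard quotas: P6 13.322, P5 2.524, P1 5.197, P3 35.957.
Jefferson allocation: P6 13, P5 2, P1 5, P3 37.
P3 has quota 35.957 (lower 35, upper 36) but receives 37 — outside the quota interval.

P3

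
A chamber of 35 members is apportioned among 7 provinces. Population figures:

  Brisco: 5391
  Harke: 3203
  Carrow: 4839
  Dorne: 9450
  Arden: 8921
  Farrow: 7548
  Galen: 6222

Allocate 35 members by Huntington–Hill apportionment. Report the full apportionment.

Brisco 4, Harke 2, Carrow 4, Dorne 7, Arden 7, Farrow 6, Galen 5

With divisor 1342: modified quotas Brisco 4.017, Harke 2.387, Carrow 3.606, Dorne 7.042, Arden 6.648, Farrow 5.624, Galen 4.636.
Geometric-mean thresholds: Brisco √(4·5)=4.472, Harke √(2·3)=2.449, Carrow √(3·4)=3.464, Dorne √(7·8)=7.483, Arden √(6·7)=6.481, Farrow √(5·6)=5.477, Galen √(4·5)=4.472.
Each quota rounded against its threshold gives Brisco 4, Harke 2, Carrow 4, Dorne 7, Arden 7, Farrow 6, Galen 5 (total 35).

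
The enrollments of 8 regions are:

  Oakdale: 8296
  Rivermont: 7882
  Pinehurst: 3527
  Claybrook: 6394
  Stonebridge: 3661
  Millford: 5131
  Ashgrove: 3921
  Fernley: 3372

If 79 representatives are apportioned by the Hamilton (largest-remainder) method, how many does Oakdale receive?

15

Total 42184; standard divisor 42184/79 ≈ 533.975.
Standard quotas: Oakdale 15.5363, Rivermont 14.7610, Pinehurst 6.6052, Claybrook 11.9744, Stonebridge 6.8561, Millford 9.6091, Ashgrove 7.3430, Fernley 6.3149.
Lower quotas: Oakdale 15, Rivermont 14, Pinehurst 6, Claybrook 11, Stonebridge 6, Millford 9, Ashgrove 7, Fernley 6 (sum 74, leaving 5 seats).
Remainders in descending order: Claybrook 0.9744, Stonebridge 0.8561, Rivermont 0.7610, Millford 0.6091, Pinehurst 0.6052, Oakdale 0.5363, Ashgrove 0.3430, Fernley 0.3149.
Largest remainders: Claybrook, Stonebridge, Rivermont, Millford, Pinehurst receive the extra seats.
Oakdale receives 15.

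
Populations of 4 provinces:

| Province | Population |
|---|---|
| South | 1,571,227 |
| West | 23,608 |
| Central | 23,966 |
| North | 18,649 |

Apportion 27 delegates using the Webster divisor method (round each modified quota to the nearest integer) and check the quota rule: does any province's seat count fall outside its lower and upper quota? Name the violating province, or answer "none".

Standard quotas: South 25.908, West 0.389, Central 0.395, North 0.308.
Webster allocation: South 27, West 0, Central 0, North 0.
South has quota 25.908 (lower 25, upper 26) but receives 27 — outside the quota interval.

South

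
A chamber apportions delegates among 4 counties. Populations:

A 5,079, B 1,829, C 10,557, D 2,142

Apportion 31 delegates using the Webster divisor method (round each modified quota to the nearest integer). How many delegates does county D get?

Standard divisor 19607/31 ≈ 632.484; standard quotas: A 8.030, B 2.892, C 16.691, D 3.387.
Rounding to the nearest integer gives A 8, B 3, C 17, D 3 — total 31, matching the house size, so no adjustment is needed.
D receives 3.

3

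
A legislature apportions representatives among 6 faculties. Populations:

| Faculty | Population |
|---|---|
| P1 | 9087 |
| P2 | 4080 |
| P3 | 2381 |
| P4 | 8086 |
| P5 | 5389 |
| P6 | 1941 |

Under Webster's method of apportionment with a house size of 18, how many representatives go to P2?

Standard divisor 30964/18 ≈ 1720.222; standard quotas: P1 5.282, P2 2.372, P3 1.384, P4 4.701, P5 3.133, P6 1.128.
Rounding to the nearest integer gives 5, 2, 1, 5, 3, 1 = 17 seats, so the divisor must be adjusted.
With modified divisor 1646.13: modified quotas P1 5.520, P2 2.479, P3 1.446, P4 4.912, P5 3.274, P6 1.179.
Rounding to the nearest integer: P1 6, P2 2, P3 1, P4 5, P5 3, P6 1 (total 18).
P2 receives 2.

2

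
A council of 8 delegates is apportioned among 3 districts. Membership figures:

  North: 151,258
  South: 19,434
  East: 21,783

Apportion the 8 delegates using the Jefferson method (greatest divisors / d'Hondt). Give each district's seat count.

North 7; South 0; East 1

Standard divisor 192475/8 ≈ 24059.375; standard quotas: North 6.287, South 0.808, East 0.905.
Rounding down gives 6, 0, 0 = 6 seats, so the divisor must be adjusted.
With modified divisor 20500: modified quotas North 7.378, South 0.948, East 1.063.
Rounding down: North 7, South 0, East 1 (total 8).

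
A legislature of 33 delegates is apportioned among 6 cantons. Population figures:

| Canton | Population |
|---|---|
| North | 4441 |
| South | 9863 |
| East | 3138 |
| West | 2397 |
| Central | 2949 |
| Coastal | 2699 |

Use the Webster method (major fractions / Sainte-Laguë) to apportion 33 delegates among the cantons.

Standard divisor 25487/33 ≈ 772.333; standard quotas: North 5.750, South 12.770, East 4.063, West 3.104, Central 3.818, Coastal 3.495.
Rounding to the nearest integer gives North 6, South 13, East 4, West 3, Central 4, Coastal 3 — total 33, matching the house size, so no adjustment is needed.

North 6, South 13, East 4, West 3, Central 4, Coastal 3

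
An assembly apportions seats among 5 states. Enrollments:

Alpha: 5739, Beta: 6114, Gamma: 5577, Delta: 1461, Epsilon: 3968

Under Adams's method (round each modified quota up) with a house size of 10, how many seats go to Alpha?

Standard divisor 22859/10 ≈ 2285.9; standard quotas: Alpha 2.511, Beta 2.675, Gamma 2.440, Delta 0.639, Epsilon 1.736.
Rounding up gives 3, 3, 3, 1, 2 = 12 seats, so the divisor must be adjusted.
With modified divisor 3000: modified quotas Alpha 1.913, Beta 2.038, Gamma 1.859, Delta 0.487, Epsilon 1.323.
Rounding up: Alpha 2, Beta 3, Gamma 2, Delta 1, Epsilon 2 (total 10).
Alpha receives 2.

2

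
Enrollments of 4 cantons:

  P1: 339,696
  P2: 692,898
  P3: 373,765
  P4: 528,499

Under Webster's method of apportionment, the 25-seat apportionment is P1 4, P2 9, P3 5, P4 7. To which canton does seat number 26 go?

P1

Priority for the next seat is population ÷ (current seats + 0.5).
Priorities: P1 75488.000, P2 72936.632, P3 67957.273, P4 70466.533.
Highest priority: P1.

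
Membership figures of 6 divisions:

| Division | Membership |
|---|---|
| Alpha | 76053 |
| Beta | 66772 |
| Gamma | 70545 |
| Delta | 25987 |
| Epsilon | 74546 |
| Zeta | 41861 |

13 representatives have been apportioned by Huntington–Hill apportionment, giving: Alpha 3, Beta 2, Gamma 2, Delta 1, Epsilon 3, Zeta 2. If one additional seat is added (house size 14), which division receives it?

Priority for the next seat is population ÷ (√(s·(s+1))).
Priorities: Alpha 21954.610, Beta 27259.555, Gamma 28799.876, Delta 18375.584, Epsilon 21519.577, Zeta 17089.682.
Highest priority: Gamma.

Gamma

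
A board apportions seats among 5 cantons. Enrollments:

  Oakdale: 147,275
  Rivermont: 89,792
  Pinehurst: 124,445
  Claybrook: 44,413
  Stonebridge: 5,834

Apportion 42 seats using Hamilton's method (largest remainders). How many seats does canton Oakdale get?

The standard divisor is 411759/42 ≈ 9803.786.
Standard quotas: Oakdale 15.0223, Rivermont 9.1589, Pinehurst 12.6936, Claybrook 4.5302, Stonebridge 0.5951.
Lower quotas: Oakdale 15, Rivermont 9, Pinehurst 12, Claybrook 4, Stonebridge 0 (sum 40, leaving 2 seats).
Remainders in descending order: Pinehurst 0.6936, Stonebridge 0.5951, Claybrook 0.5302, Rivermont 0.1589, Oakdale 0.0223.
Largest remainders: Pinehurst, Stonebridge receive the extra seats.
Oakdale receives 15.

15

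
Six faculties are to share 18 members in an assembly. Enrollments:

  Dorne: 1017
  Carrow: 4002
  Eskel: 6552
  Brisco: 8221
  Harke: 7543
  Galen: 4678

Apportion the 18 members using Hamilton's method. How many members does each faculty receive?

Dorne: 0, Carrow: 2, Eskel: 4, Brisco: 5, Harke: 4, Galen: 3

Total 32013; standard divisor 32013/18 ≈ 1778.5.
Standard quotas: Dorne 0.5718, Carrow 2.2502, Eskel 3.6840, Brisco 4.6224, Harke 4.2412, Galen 2.6303.
Lower quotas: Dorne 0, Carrow 2, Eskel 3, Brisco 4, Harke 4, Galen 2 (sum 15, leaving 3 seats).
Remainders in descending order: Eskel 0.6840, Galen 0.6303, Brisco 0.6224, Dorne 0.5718, Carrow 0.2502, Harke 0.2412.
Largest remainders: Eskel, Galen, Brisco receive the extra seats.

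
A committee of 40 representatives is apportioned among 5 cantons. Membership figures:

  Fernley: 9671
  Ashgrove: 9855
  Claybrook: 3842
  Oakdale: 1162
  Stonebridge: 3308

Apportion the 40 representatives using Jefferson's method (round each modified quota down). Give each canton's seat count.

Standard divisor 27838/40 ≈ 695.95; standard quotas: Fernley 13.896, Ashgrove 14.161, Claybrook 5.521, Oakdale 1.670, Stonebridge 4.753.
Rounding down gives 13, 14, 5, 1, 4 = 37 seats, so the divisor must be adjusted.
With modified divisor 650: modified quotas Fernley 14.878, Ashgrove 15.162, Claybrook 5.911, Oakdale 1.788, Stonebridge 5.089.
Rounding down: Fernley 14, Ashgrove 15, Claybrook 5, Oakdale 1, Stonebridge 5 (total 40).

Fernley 14, Ashgrove 15, Claybrook 5, Oakdale 1, Stonebridge 5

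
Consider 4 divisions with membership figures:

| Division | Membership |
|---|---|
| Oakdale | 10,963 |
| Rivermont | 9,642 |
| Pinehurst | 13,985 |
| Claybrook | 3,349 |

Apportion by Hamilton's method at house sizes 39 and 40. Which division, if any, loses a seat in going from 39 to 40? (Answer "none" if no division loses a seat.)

Claybrook

At 39 seats: Oakdale 11, Rivermont 10, Pinehurst 14, Claybrook 4.
At 40 seats: Oakdale 12, Rivermont 10, Pinehurst 15, Claybrook 3.
Claybrook drops from 4 to 3.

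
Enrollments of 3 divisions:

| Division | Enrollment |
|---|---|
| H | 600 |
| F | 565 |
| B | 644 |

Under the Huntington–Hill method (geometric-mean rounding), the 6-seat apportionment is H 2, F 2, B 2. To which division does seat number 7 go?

Priority for the next seat is population ÷ (√(s·(s+1))).
Priorities: H 244.949, F 230.660, B 262.912.
Highest priority: B.

B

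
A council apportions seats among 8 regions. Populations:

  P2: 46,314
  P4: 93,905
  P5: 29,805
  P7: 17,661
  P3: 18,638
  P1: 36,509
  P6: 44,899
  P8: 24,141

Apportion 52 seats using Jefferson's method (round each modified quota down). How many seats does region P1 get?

6

Standard divisor 311872/52 ≈ 5997.538; standard quotas: P2 7.722, P4 15.657, P5 4.970, P7 2.945, P3 3.108, P1 6.087, P6 7.486, P8 4.025.
Rounding down gives 7, 15, 4, 2, 3, 6, 7, 4 = 48 seats, so the divisor must be adjusted.
With modified divisor 5700: modified quotas P2 8.125, P4 16.475, P5 5.229, P7 3.098, P3 3.270, P1 6.405, P6 7.877, P8 4.235.
Rounding down: P2 8, P4 16, P5 5, P7 3, P3 3, P1 6, P6 7, P8 4 (total 52).
P1 receives 6.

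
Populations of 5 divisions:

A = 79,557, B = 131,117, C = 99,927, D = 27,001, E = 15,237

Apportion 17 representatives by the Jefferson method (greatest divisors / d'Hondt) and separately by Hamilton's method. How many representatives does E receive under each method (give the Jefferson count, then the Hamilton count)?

Jefferson: A 4, B 7, C 5, D 1, E 0.
Hamilton: A 4, B 6, C 5, D 1, E 1.
E gets 0 under Jefferson and 1 under Hamilton.

0 and 1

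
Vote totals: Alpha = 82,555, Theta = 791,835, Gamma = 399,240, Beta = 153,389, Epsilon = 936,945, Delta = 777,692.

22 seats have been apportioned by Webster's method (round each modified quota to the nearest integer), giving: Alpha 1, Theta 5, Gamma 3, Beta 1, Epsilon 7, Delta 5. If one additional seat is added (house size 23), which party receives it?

Priority for the next seat is population ÷ (current seats + 0.5).
Priorities: Alpha 55036.667, Theta 143970.000, Gamma 114068.571, Beta 102259.333, Epsilon 124926.000, Delta 141398.545.
Highest priority: Theta.

Theta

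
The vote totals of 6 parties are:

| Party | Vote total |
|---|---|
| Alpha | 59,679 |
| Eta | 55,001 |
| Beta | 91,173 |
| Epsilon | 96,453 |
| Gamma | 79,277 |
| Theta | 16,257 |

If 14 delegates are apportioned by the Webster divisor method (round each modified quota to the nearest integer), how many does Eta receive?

Standard divisor 397840/14 ≈ 28417.143; standard quotas: Alpha 2.100, Eta 1.935, Beta 3.208, Epsilon 3.394, Gamma 2.790, Theta 0.572.
Rounding to the nearest integer gives Alpha 2, Eta 2, Beta 3, Epsilon 3, Gamma 3, Theta 1 — total 14, matching the house size, so no adjustment is needed.
Eta receives 2.

2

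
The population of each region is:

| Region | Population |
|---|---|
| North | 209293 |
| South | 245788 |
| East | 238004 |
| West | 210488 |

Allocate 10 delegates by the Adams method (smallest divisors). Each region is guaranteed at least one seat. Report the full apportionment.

North=2; South=3; East=3; West=2

Standard divisor 903573/10 ≈ 90357.3; standard quotas: North 2.316, South 2.720, East 2.634, West 2.330.
Rounding up gives 3, 3, 3, 3 = 12 seats, so the divisor must be adjusted.
With modified divisor 112100: modified quotas North 1.867, South 2.193, East 2.123, West 1.878.
Rounding up: North 2, South 3, East 3, West 2 (total 10).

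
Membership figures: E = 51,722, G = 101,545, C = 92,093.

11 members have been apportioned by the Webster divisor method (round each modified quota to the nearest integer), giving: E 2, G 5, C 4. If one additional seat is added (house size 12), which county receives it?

Priority for the next seat is population ÷ (current seats + 0.5).
Priorities: E 20688.800, G 18462.727, C 20465.111.
Highest priority: E.

E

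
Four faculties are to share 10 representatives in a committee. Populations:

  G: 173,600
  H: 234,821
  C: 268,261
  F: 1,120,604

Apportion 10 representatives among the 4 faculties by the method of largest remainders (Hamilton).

G 1, H 1, C 2, F 6

Total 1797286; standard divisor 1797286/10 ≈ 179728.6.
Standard quotas: G 0.9659, H 1.3065, C 1.4926, F 6.2350.
Lower quotas: G 0, H 1, C 1, F 6 (sum 8, leaving 2 seats).
Remainders in descending order: G 0.9659, C 0.4926, H 0.3065, F 0.2350.
The surplus seats go to G, C.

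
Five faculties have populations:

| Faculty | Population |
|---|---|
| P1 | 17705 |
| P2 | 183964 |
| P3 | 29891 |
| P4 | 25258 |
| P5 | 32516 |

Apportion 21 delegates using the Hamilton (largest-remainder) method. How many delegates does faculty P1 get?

1

Standard divisor: 289334 ÷ 21 ≈ 13777.81.
Standard quotas: P1 1.2850, P2 13.3522, P3 2.1695, P4 1.8332, P5 2.3600.
Lower quotas: P1 1, P2 13, P3 2, P4 1, P5 2 (sum 19, leaving 2 seats).
Remainders in descending order: P4 0.8332, P5 0.3600, P2 0.3522, P1 0.2850, P3 0.1695.
The surplus seats go to P4, P5.
P1 receives 1.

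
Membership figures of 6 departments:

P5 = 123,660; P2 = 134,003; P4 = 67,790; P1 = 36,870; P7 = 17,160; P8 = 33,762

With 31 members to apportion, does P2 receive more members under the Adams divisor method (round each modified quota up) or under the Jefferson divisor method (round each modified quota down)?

Adams: P5 9, P2 9, P4 5, P1 3, P7 2, P8 3.
Jefferson: P5 10, P2 10, P4 5, P1 3, P7 1, P8 2.
P2 gets 9 under Adams and 10 under Jefferson.

Jefferson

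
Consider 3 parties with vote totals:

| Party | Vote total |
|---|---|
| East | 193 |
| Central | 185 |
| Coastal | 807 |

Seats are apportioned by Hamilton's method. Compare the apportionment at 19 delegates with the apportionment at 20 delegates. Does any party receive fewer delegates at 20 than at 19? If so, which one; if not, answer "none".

At 19 seats: East 3, Central 3, Coastal 13.
At 20 seats: East 3, Central 3, Coastal 14.
No party's allocation decreased.

none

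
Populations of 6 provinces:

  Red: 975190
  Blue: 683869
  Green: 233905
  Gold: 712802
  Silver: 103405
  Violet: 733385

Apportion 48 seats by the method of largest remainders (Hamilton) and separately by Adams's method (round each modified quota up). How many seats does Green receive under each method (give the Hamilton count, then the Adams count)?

3 and 4

Hamilton: Red 14, Blue 10, Green 3, Gold 10, Silver 1, Violet 10.
Adams: Red 13, Blue 9, Green 4, Gold 10, Silver 2, Violet 10.
Green gets 3 under Hamilton and 4 under Adams.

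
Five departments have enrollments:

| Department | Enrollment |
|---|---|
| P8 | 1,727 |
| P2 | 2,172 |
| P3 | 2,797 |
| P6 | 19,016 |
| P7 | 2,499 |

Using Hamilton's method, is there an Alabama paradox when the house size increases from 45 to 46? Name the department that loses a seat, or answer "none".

At 45 seats: P8 3, P2 4, P3 4, P6 30, P7 4.
At 46 seats: P8 3, P2 3, P3 5, P6 31, P7 4.
P2 drops from 4 to 3.

P2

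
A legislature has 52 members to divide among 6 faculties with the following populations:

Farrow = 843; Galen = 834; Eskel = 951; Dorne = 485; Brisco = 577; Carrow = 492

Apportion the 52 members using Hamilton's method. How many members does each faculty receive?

Farrow=11, Galen=10, Eskel=12, Dorne=6, Brisco=7, Carrow=6

Standard divisor: 4182 ÷ 52 ≈ 80.423.
Standard quotas: Farrow 10.482, Galen 10.370, Eskel 11.825, Dorne 6.031, Brisco 7.175, Carrow 6.118.
Lower quotas: Farrow 10, Galen 10, Eskel 11, Dorne 6, Brisco 7, Carrow 6 (sum 50, leaving 2 seats).
Remainders in descending order: Eskel 0.825, Farrow 0.482, Galen 0.370, Brisco 0.175, Carrow 0.118, Dorne 0.031.
The surplus seats go to Eskel, Farrow.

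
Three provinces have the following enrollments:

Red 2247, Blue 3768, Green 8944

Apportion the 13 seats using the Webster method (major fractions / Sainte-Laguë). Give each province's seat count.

Standard divisor 14959/13 ≈ 1150.692; standard quotas: Red 1.953, Blue 3.275, Green 7.773.
Rounding to the nearest integer gives Red 2, Blue 3, Green 8 — total 13, matching the house size, so no adjustment is needed.

Red=2, Blue=3, Green=8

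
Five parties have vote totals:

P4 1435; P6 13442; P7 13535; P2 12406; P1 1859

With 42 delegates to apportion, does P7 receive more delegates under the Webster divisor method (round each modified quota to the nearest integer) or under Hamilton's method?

Webster

Webster: P4 1, P6 13, P7 14, P2 12, P1 2.
Hamilton: P4 2, P6 13, P7 13, P2 12, P1 2.
P7 gets 14 under Webster and 13 under Hamilton.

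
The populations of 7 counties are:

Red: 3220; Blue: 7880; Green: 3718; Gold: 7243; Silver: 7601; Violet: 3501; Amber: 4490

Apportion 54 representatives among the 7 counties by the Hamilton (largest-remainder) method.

Red=5, Blue=11, Green=5, Gold=10, Silver=11, Violet=5, Amber=7

Standard divisor: 37653 ÷ 54 ≈ 697.278.
Standard quotas: Red 4.6180, Blue 11.3011, Green 5.3322, Gold 10.3875, Silver 10.9010, Violet 5.0210, Amber 6.4393.
Lower quotas: Red 4, Blue 11, Green 5, Gold 10, Silver 10, Violet 5, Amber 6 (sum 51, leaving 3 seats).
Remainders in descending order: Silver 0.9010, Red 0.6180, Amber 0.4393, Gold 0.3875, Green 0.3322, Blue 0.3011, Violet 0.0210.
Largest remainders: Silver, Red, Amber receive the extra seats.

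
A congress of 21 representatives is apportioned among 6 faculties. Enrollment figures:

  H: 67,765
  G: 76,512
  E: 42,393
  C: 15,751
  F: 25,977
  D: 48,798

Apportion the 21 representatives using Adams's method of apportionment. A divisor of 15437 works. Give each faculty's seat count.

H: 5; G: 5; E: 3; C: 2; F: 2; D: 4

With modified divisor 15437: modified quotas H 4.390, G 4.956, E 2.746, C 1.020, F 1.683, D 3.161.
Rounding up: H 5, G 5, E 3, C 2, F 2, D 4 (total 21).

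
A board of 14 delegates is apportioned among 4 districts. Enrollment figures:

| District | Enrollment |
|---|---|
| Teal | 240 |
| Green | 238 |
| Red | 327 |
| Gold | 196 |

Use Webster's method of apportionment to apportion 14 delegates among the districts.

Teal: 3, Green: 3, Red: 5, Gold: 3

Standard divisor 1001/14 ≈ 71.5; standard quotas: Teal 3.357, Green 3.329, Red 4.573, Gold 2.741.
Rounding to the nearest integer gives Teal 3, Green 3, Red 5, Gold 3 — total 14, matching the house size, so no adjustment is needed.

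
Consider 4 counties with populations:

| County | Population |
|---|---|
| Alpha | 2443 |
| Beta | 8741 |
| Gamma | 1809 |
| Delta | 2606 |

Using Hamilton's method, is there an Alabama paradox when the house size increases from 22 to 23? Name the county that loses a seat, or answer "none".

none

At 22 seats: Alpha 3, Beta 12, Gamma 3, Delta 4.
At 23 seats: Alpha 3, Beta 13, Gamma 3, Delta 4.
No county's allocation decreased.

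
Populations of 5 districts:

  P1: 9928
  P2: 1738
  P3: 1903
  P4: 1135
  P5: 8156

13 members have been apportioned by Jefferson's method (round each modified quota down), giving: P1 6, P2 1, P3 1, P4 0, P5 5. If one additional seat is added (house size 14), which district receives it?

Priority for the next seat is population ÷ (current seats + 1).
Priorities: P1 1418.286, P2 869.000, P3 951.500, P4 1135.000, P5 1359.333.
Highest priority: P1.

P1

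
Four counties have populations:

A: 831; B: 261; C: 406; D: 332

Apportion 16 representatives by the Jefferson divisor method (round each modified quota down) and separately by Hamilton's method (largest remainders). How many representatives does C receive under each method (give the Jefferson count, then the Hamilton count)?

Jefferson: A 8, B 2, C 3, D 3.
Hamilton: A 7, B 2, C 4, D 3.
C gets 3 under Jefferson and 4 under Hamilton.

3 and 4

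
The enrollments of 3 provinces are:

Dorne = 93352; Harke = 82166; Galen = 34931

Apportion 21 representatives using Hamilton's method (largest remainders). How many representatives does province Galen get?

Total 210449; standard divisor 210449/21 ≈ 10021.381.
Standard quotas: Dorne 9.3153, Harke 8.1991, Galen 3.4856.
Lower quotas: Dorne 9, Harke 8, Galen 3 (sum 20, leaving 1 seat).
Remainders in descending order: Galen 0.4856, Dorne 0.3153, Harke 0.1991.
The surplus seat goes to Galen.
Galen receives 4.

4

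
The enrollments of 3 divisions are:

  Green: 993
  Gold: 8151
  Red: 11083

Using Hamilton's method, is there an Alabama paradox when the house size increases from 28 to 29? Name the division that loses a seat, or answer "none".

Green

At 28 seats: Green 2, Gold 11, Red 15.
At 29 seats: Green 1, Gold 12, Red 16.
Green drops from 2 to 1.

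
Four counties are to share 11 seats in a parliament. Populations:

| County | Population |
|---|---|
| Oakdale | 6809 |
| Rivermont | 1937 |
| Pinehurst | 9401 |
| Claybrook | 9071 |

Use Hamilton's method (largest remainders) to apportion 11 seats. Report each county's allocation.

Oakdale=3, Rivermont=1, Pinehurst=4, Claybrook=3

Standard divisor: 27218 ÷ 11 ≈ 2474.364.
Standard quotas: Oakdale 2.7518, Rivermont 0.7828, Pinehurst 3.7994, Claybrook 3.6660.
Lower quotas: Oakdale 2, Rivermont 0, Pinehurst 3, Claybrook 3 (sum 8, leaving 3 seats).
Remainders in descending order: Pinehurst 0.7994, Rivermont 0.7828, Oakdale 0.7518, Claybrook 0.6660.
The surplus seats go to Pinehurst, Rivermont, Oakdale.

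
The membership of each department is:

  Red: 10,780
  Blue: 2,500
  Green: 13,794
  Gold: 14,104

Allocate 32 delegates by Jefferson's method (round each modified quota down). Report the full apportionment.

Red 8, Blue 2, Green 11, Gold 11

Standard divisor 41178/32 ≈ 1286.812; standard quotas: Red 8.377, Blue 1.943, Green 10.720, Gold 10.960.
Rounding down gives 8, 1, 10, 10 = 29 seats, so the divisor must be adjusted.
With modified divisor 1220: modified quotas Red 8.836, Blue 2.049, Green 11.307, Gold 11.561.
Rounding down: Red 8, Blue 2, Green 11, Gold 11 (total 32).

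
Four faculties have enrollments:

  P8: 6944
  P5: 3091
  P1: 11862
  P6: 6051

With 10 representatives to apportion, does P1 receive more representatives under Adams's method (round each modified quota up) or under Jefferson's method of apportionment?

Jefferson

Adams: P8 3, P5 1, P1 4, P6 2.
Jefferson: P8 2, P5 1, P1 5, P6 2.
P1 gets 4 under Adams and 5 under Jefferson.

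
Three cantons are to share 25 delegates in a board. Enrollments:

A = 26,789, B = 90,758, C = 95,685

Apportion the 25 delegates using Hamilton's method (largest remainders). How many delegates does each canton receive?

The standard divisor is 213232/25 ≈ 8529.28.
Standard quotas: A 3.1408, B 10.6408, C 11.2184.
Lower quotas: A 3, B 10, C 11 (sum 24, leaving 1 seat).
Remainders in descending order: B 0.6408, C 0.2184, A 0.1408.
The surplus seat goes to B.

A 3, B 11, C 11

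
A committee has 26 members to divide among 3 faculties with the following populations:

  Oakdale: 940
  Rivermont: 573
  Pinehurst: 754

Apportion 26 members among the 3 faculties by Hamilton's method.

Oakdale 11; Rivermont 6; Pinehurst 9

Total 2267; standard divisor 2267/26 ≈ 87.192.
Standard quotas: Oakdale 10.781, Rivermont 6.572, Pinehurst 8.648.
Lower quotas: Oakdale 10, Rivermont 6, Pinehurst 8 (sum 24, leaving 2 seats).
Remainders in descending order: Oakdale 0.781, Pinehurst 0.648, Rivermont 0.572.
Largest remainders: Oakdale, Pinehurst receive the extra seats.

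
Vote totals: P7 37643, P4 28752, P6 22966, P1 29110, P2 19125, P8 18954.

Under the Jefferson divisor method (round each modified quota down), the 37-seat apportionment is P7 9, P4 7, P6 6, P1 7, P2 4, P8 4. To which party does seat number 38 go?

P2

Priority for the next seat is population ÷ (current seats + 1).
Priorities: P7 3764.300, P4 3594.000, P6 3280.857, P1 3638.750, P2 3825.000, P8 3790.800.
Highest priority: P2.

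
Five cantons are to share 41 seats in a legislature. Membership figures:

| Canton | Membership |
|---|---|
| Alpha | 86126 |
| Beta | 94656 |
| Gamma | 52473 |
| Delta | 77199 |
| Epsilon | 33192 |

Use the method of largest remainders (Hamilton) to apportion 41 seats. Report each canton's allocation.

The standard divisor is 343646/41 ≈ 8381.61.
Standard quotas: Alpha 10.2756, Beta 11.2933, Gamma 6.2605, Delta 9.2105, Epsilon 3.9601.
Lower quotas: Alpha 10, Beta 11, Gamma 6, Delta 9, Epsilon 3 (sum 39, leaving 2 seats).
Remainders in descending order: Epsilon 0.9601, Beta 0.2933, Alpha 0.2756, Gamma 0.2605, Delta 0.2105.
Largest remainders: Epsilon, Beta receive the extra seats.

Alpha=10; Beta=12; Gamma=6; Delta=9; Epsilon=4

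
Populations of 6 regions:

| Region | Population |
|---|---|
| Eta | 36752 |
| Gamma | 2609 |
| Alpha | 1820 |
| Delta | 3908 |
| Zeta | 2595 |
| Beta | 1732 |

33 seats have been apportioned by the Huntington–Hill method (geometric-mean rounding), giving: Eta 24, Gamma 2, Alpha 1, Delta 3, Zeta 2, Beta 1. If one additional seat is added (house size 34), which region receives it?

Priority for the next seat is population ÷ (√(s·(s+1))).
Priorities: Eta 1500.394, Gamma 1065.120, Alpha 1286.934, Delta 1128.142, Zeta 1059.404, Beta 1224.709.
Highest priority: Eta.

Eta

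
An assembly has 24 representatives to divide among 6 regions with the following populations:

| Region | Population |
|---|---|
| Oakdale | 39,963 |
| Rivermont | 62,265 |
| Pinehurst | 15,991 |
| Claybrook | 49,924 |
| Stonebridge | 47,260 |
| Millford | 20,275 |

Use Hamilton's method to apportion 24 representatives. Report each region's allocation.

Standard divisor: 235678 ÷ 24 ≈ 9819.917.
Standard quotas: Oakdale 4.0696, Rivermont 6.3407, Pinehurst 1.6284, Claybrook 5.0840, Stonebridge 4.8127, Millford 2.0647.
Lower quotas: Oakdale 4, Rivermont 6, Pinehurst 1, Claybrook 5, Stonebridge 4, Millford 2 (sum 22, leaving 2 seats).
Remainders in descending order: Stonebridge 0.8127, Pinehurst 0.6284, Rivermont 0.3407, Claybrook 0.0840, Oakdale 0.0696, Millford 0.0647.
Largest remainders: Stonebridge, Pinehurst receive the extra seats.

Oakdale 4, Rivermont 6, Pinehurst 2, Claybrook 5, Stonebridge 5, Millford 2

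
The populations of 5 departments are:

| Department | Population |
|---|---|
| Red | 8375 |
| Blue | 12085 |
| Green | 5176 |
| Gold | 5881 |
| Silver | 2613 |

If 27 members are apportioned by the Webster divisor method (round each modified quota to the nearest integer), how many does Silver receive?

Standard divisor 34130/27 ≈ 1264.074; standard quotas: Red 6.625, Blue 9.560, Green 4.095, Gold 4.652, Silver 2.067.
Rounding to the nearest integer gives 7, 10, 4, 5, 2 = 28 seats, so the divisor must be adjusted.
With modified divisor 1280: modified quotas Red 6.543, Blue 9.441, Green 4.044, Gold 4.595, Silver 2.041.
Rounding to the nearest integer: Red 7, Blue 9, Green 4, Gold 5, Silver 2 (total 27).
Silver receives 2.

2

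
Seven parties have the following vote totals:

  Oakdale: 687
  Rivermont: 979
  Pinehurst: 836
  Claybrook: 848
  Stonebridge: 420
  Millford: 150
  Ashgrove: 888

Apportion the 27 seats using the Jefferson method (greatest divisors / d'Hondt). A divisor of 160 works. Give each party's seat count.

With modified divisor 160: modified quotas Oakdale 4.294, Rivermont 6.119, Pinehurst 5.225, Claybrook 5.300, Stonebridge 2.625, Millford 0.938, Ashgrove 5.550.
Rounding down: Oakdale 4, Rivermont 6, Pinehurst 5, Claybrook 5, Stonebridge 2, Millford 0, Ashgrove 5 (total 27).

Oakdale 4, Rivermont 6, Pinehurst 5, Claybrook 5, Stonebridge 2, Millford 0, Ashgrove 5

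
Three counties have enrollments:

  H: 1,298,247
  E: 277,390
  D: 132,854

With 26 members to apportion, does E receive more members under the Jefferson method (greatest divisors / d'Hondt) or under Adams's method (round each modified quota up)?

Jefferson: H 20, E 4, D 2.
Adams: H 19, E 5, D 2.
E gets 4 under Jefferson and 5 under Adams.

Adams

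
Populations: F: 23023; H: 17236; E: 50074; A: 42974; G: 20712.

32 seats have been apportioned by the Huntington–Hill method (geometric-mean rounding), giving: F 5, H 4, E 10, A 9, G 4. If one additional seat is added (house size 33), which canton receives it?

Priority for the next seat is population ÷ (√(s·(s+1))).
Priorities: F 4203.405, H 3854.087, E 4774.369, A 4529.857, G 4631.344.
Highest priority: E.

E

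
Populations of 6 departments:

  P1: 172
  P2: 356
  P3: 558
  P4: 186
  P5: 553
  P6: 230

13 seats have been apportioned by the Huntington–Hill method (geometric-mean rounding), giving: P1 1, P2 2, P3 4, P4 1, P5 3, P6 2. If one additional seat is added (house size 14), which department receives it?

Priority for the next seat is population ÷ (√(s·(s+1))).
Priorities: P1 121.622, P2 145.336, P3 124.773, P4 131.522, P5 159.637, P6 93.897.
Highest priority: P5.

P5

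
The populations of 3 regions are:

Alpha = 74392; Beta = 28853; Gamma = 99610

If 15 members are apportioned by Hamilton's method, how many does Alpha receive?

Total 202855; standard divisor 202855/15 ≈ 13523.667.
Standard quotas: Alpha 5.5009, Beta 2.1335, Gamma 7.3656.
Lower quotas: Alpha 5, Beta 2, Gamma 7 (sum 14, leaving 1 seat).
Remainders in descending order: Alpha 0.5009, Gamma 0.3656, Beta 0.1335.
Largest remainder: Alpha receives the extra seat.
Alpha receives 6.

6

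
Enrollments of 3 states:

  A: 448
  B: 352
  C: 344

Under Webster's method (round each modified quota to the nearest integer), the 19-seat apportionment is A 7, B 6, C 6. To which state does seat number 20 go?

A

Priority for the next seat is population ÷ (current seats + 0.5).
Priorities: A 59.733, B 54.154, C 52.923.
Highest priority: A.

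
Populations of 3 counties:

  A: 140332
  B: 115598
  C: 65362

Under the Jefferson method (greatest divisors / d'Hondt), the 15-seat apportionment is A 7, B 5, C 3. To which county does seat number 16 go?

B

Priority for the next seat is population ÷ (current seats + 1).
Priorities: A 17541.500, B 19266.333, C 16340.500.
Highest priority: B.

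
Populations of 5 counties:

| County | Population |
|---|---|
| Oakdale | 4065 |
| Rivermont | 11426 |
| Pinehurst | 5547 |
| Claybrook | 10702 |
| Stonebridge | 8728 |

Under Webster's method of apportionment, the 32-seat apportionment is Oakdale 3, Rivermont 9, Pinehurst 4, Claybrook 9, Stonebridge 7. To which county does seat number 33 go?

Pinehurst

Priority for the next seat is population ÷ (current seats + 0.5).
Priorities: Oakdale 1161.429, Rivermont 1202.737, Pinehurst 1232.667, Claybrook 1126.526, Stonebridge 1163.733.
Highest priority: Pinehurst.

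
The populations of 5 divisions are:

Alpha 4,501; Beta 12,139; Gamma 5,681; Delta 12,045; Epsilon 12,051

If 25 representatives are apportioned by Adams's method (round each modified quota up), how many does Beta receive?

7

Standard divisor 46417/25 ≈ 1856.68; standard quotas: Alpha 2.424, Beta 6.538, Gamma 3.060, Delta 6.487, Epsilon 6.491.
Rounding up gives 3, 7, 4, 7, 7 = 28 seats, so the divisor must be adjusted.
With modified divisor 2016: modified quotas Alpha 2.233, Beta 6.021, Gamma 2.818, Delta 5.975, Epsilon 5.978.
Rounding up: Alpha 3, Beta 7, Gamma 3, Delta 6, Epsilon 6 (total 25).
Beta receives 7.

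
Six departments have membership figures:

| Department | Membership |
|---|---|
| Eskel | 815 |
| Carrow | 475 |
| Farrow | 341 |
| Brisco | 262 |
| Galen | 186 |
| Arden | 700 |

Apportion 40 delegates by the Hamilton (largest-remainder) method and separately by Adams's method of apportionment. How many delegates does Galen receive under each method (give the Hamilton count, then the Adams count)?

2 and 3

Hamilton: Eskel 12, Carrow 7, Farrow 5, Brisco 4, Galen 2, Arden 10.
Adams: Eskel 11, Carrow 7, Farrow 5, Brisco 4, Galen 3, Arden 10.
Galen gets 2 under Hamilton and 3 under Adams.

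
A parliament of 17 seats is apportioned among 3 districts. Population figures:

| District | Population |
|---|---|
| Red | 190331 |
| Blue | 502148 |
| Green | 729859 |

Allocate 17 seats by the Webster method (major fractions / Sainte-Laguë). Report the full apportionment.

Red=2, Blue=6, Green=9

Standard divisor 1422338/17 ≈ 83666.941; standard quotas: Red 2.275, Blue 6.002, Green 8.723.
Rounding to the nearest integer gives Red 2, Blue 6, Green 9 — total 17, matching the house size, so no adjustment is needed.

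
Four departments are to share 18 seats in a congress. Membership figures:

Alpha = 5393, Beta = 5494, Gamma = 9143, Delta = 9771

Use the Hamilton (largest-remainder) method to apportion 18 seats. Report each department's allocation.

Alpha 3, Beta 3, Gamma 6, Delta 6

Standard divisor: 29801 ÷ 18 ≈ 1655.611.
Standard quotas: Alpha 3.2574, Beta 3.3184, Gamma 5.5224, Delta 5.9017.
Lower quotas: Alpha 3, Beta 3, Gamma 5, Delta 5 (sum 16, leaving 2 seats).
Remainders in descending order: Delta 0.9017, Gamma 0.5224, Beta 0.3184, Alpha 0.2574.
The surplus seats go to Delta, Gamma.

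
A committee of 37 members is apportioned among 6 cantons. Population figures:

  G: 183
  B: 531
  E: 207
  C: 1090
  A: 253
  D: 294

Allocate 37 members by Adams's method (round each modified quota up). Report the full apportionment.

G 3; B 8; E 3; C 15; A 4; D 4

Standard divisor 2558/37 ≈ 69.135; standard quotas: G 2.647, B 7.681, E 2.994, C 15.766, A 3.659, D 4.253.
Rounding up gives 3, 8, 3, 16, 4, 5 = 39 seats, so the divisor must be adjusted.
With modified divisor 75: modified quotas G 2.440, B 7.080, E 2.760, C 14.533, A 3.373, D 3.920.
Rounding up: G 3, B 8, E 3, C 15, A 4, D 4 (total 37).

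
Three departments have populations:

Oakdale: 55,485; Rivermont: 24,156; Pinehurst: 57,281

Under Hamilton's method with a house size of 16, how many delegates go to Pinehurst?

Total 136922; standard divisor 136922/16 ≈ 8557.625.
Standard quotas: Oakdale 6.4837, Rivermont 2.8227, Pinehurst 6.6936.
Lower quotas: Oakdale 6, Rivermont 2, Pinehurst 6 (sum 14, leaving 2 seats).
Remainders in descending order: Rivermont 0.8227, Pinehurst 0.6936, Oakdale 0.4837.
The surplus seats go to Rivermont, Pinehurst.
Pinehurst receives 7.

7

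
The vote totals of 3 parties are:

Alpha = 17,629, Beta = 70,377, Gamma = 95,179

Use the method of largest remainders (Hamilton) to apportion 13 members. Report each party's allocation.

Alpha 1, Beta 5, Gamma 7

The standard divisor is 183185/13 ≈ 14091.154.
Standard quotas: Alpha 1.2511, Beta 4.9944, Gamma 6.7545.
Lower quotas: Alpha 1, Beta 4, Gamma 6 (sum 11, leaving 2 seats).
Remainders in descending order: Beta 0.9944, Gamma 0.7545, Alpha 0.2511.
Largest remainders: Beta, Gamma receive the extra seats.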